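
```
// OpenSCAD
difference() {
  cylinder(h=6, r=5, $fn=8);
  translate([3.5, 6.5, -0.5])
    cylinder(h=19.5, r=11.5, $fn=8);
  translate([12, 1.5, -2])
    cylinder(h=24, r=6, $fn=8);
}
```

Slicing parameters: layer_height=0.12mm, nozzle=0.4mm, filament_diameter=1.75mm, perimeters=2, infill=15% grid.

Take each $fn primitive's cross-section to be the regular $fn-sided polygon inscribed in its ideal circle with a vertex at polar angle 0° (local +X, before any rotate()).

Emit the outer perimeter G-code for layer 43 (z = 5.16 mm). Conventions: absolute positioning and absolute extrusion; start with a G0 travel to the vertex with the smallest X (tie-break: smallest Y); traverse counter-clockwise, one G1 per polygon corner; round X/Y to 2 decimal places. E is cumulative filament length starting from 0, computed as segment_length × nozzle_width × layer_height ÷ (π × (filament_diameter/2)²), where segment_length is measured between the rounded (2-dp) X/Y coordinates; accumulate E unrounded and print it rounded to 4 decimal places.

At z = 5.16 mm: the r=5 cylinder gives a regular 8-gon of circumradius 5 (constant along its height); the r=11.5 cylinder at (3.5, 6.5) gives a regular 8-gon of circumradius 11.5 (constant along its height); the r=6 cylinder at (12, 1.5) gives a regular 8-gon of circumradius 6 (constant along its height); Subtracting the remaining from the first: starting from the r=5 cylinder, the r=11.5 cylinder at (3.5, 6.5) partially overlaps it — only the 63.79 mm² overlap (of its 374.06 mm²) is removed, clipping the outline; the r=6 cylinder at (12, 1.5) misses the remaining region (no effect) — 1 connected region. The outline is a single polygon with 4 vertices. Extrusion per mm of travel: 0.4 × 0.12 / (π × 0.875²) = 0.019956. Accumulating E over each segment gives final E = 0.2818.

G0 X-4.26 Y-1.79 Z5.16
G1 X-3.54 Y-3.54 E0.0378
G1 X0.00 Y-5.00 E0.1142
G1 X1.75 Y-4.28 E0.1519
G1 X-4.26 Y-1.79 E0.2818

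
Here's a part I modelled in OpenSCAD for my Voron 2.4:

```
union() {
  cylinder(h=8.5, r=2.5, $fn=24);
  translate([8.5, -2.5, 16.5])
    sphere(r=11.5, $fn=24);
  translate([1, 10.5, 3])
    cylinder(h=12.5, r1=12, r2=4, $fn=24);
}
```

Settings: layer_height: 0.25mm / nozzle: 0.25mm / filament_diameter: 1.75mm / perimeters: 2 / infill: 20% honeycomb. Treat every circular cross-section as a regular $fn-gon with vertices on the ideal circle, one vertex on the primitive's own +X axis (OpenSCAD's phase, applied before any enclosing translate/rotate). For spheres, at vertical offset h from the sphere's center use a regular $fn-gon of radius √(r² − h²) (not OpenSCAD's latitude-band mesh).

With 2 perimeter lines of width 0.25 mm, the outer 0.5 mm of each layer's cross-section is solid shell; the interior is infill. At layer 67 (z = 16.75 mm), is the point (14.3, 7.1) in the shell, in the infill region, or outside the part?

At z = 16.75 mm: the cylinder does not reach this height (z outside [0, 8.5]); the r=11.5 sphere at (8.5, -2.5) slices to a regular 24-gon of circumradius 11.497 (√(r²−h²) with h=0.25 from center); the cone at (1, 10.5) is absent (z outside [3, 15.5]); Taking the union: only the r=11.5 sphere at (8.5, -2.5) is present, so the union is just that shape — 1 connected region. Overall, the cross-section is a single solid region. The nearest boundary edge runs (16.63, 5.63)→(14.25, 7.46); distance from the point to it = 0.25 mm. The point is inside the cross-section, 0.25 mm from the nearest boundary — within the 0.5 mm shell band (2 × 0.25).

shell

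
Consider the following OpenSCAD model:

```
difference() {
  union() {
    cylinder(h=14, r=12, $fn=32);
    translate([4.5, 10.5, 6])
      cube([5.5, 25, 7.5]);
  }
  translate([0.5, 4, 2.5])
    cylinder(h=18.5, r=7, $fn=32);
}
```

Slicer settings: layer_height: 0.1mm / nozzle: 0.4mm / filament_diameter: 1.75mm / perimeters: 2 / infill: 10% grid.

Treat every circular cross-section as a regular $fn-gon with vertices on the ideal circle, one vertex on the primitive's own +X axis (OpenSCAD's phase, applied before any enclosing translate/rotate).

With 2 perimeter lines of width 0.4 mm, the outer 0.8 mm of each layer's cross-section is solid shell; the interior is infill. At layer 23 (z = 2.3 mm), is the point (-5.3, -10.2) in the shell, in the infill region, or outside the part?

At z = 2.3 mm: the r=12 cylinder gives a regular 32-gon of circumradius 12 (constant along its height); the cube at (4.5, 10.5) does not reach this height (z outside [6, 13.5]); Combining (union): only the r=12 cylinder is present, so the union is just that shape — 1 connected region; the cylinder at (0.5, 4) is not intersected at this z (z outside [2.5, 21]); After the difference (first − rest): none of the subtracted shapes is present at this height, so that combined region is unchanged — 1 connected region. Overall, the cross-section is a single solid region. The nearest boundary edge runs (-6.67, -9.98)→(-4.59, -11.09); distance from the point to it = 0.45 mm. The point is inside the cross-section, 0.45 mm from the nearest boundary — within the 0.8 mm shell band (2 × 0.4).

shell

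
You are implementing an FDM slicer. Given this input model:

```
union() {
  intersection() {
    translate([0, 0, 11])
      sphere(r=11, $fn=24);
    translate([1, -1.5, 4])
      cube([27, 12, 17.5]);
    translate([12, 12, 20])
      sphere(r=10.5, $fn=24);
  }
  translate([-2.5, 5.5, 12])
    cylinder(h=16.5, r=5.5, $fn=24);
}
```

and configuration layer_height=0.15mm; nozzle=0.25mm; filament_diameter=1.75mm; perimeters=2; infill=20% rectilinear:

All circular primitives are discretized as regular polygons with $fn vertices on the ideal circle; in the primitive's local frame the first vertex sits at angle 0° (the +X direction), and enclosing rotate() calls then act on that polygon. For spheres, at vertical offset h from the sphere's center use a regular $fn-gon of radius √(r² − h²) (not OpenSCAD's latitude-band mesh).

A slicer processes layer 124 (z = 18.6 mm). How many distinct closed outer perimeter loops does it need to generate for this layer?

2

At z = 18.6 mm: the sphere: section is a regular 24-gon, circumradius = √(r²−h²) = √(11²−7.6²) = 7.952; the 27×12 cube at (1, -1.5) contributes its full rectangle; the r=10.5 sphere at (12, 12) slices to a regular 24-gon of circumradius 10.406 (√(r²−h²) with h=1.4 from center); After intersecting: the 27×12 cube at (1, -1.5) partially overlaps the r=11 sphere; clipping to the common part keeps 51.50 mm²; the r=10.5 sphere at (12, 12) partially overlaps the running intersection; clipping to the common part keeps 5.75 mm² — 1 connected region; the r=5.5 cylinder at (-2.5, 5.5) gives a regular 24-gon of circumradius 5.5 (constant along its height); Combining (union): the 2 present regions are separate (no shared area or edge), so areas and boundary lengths simply add and each stays a separate island — 2 connected regions. The result has 2 disconnected regions.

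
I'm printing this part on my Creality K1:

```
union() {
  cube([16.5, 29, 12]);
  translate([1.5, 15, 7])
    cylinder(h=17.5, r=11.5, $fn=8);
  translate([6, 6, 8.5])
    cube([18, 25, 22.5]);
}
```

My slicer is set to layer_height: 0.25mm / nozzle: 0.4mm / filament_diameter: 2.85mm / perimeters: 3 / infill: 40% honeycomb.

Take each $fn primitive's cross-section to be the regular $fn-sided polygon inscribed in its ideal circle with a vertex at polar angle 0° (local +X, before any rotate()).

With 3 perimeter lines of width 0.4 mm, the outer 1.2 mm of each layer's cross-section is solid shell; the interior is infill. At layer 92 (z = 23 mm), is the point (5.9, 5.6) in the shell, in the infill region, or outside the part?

At z = 23 mm: the cube is absent (z outside [0, 12]); the cylinder at (1.5, 15): section is a regular 8-gon, circumradius r=11.5; the 18×25 cube at (6, 6) contributes its full rectangle; Merging all regions: the regions partially overlap (shared area 91.43 mm²), so overlapping operands fuse into one piece — 1 connected region. Overall, the cross-section is a single solid region. The nearest boundary edge runs (7.54, 6.00)→(1.50, 3.50); distance from the point to it = 0.26 mm. The point is inside the cross-section, 0.26 mm from the nearest boundary — within the 1.2 mm shell band (3 × 0.4).

shell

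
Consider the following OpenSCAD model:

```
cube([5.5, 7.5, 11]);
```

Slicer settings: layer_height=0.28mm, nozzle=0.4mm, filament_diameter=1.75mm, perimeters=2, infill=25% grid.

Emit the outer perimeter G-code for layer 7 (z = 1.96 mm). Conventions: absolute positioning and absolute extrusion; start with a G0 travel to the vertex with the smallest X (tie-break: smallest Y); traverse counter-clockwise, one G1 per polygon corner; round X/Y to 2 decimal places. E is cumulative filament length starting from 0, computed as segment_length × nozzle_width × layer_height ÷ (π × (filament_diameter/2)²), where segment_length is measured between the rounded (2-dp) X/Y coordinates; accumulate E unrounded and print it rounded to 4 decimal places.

At z = 1.96 mm: the cube (footprint 5.5×7.5) is included at this height. The outline is a single polygon with 4 vertices. Extrusion per mm of travel: 0.4 × 0.28 / (π × 0.875²) = 0.046564. Accumulating E over each segment gives final E = 1.2107.

G0 X0.00 Y0.00 Z1.96
G1 X5.50 Y0.00 E0.2561
G1 X5.50 Y7.50 E0.6053
G1 X0.00 Y7.50 E0.8614
G1 X0.00 Y0.00 E1.2107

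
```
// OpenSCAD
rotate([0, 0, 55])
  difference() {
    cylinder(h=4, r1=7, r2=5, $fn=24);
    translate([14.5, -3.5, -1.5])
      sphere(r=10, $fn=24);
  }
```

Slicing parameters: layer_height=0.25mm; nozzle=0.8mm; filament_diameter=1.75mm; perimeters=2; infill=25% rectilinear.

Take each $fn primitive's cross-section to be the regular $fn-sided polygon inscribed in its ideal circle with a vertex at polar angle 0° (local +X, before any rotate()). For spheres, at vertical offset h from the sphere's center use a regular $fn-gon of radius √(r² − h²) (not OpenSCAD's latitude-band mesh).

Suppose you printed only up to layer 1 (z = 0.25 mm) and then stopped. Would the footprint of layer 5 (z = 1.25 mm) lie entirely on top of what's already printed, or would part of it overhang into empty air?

part overhangs

Compare the two slices. At z = 0.25: the cone (r1=7→r2=5) has section circumradius 6.875 here — a regular 24-gon (area = (24/2)·6.875²·sin(360°/24) = 146.80 mm²); the r=10 sphere at (14.5, -3.5) slices to a regular 24-gon of circumradius 9.846 (√(r²−h²) with h=1.75 from center) (area = (24/2)·9.846²·sin(360°/24) = 301.07 mm²); Subtracting the remaining from the first: starting from the cone (146.80 mm²), the r=10 sphere at (14.5, -3.5) partially overlaps it — only the 8.32 mm² overlap (of its 301.07 mm²) is removed, clipping the outline — area = 138.48 mm²; (rotated 55° about Z; rotation is an isometry so areas/perimeters/island counts are preserved). At z = 1.25: the cone: at t=0.312 of its height the radius interpolates to r₁+(r₂−r₁)t = 6.375, giving a regular 24-gon of that circumradius (area = (24/2)·6.375²·sin(360°/24) = 126.22 mm²); the sphere at (14.5, -3.5): section is a regular 24-gon, circumradius = √(r²−h²) = √(10²−2.75²) = 9.614 (area = (24/2)·9.614²·sin(360°/24) = 287.10 mm²); Taking the first minus the rest: starting from the cone (126.22 mm²), the r=10 sphere at (14.5, -3.5) partially overlaps it — only the 3.55 mm² overlap (of its 287.10 mm²) is removed, clipping the outline — area = 122.68 mm²; (whole slice rotated 55° about Z — lengths, areas and connectivity unchanged). Checking containment: at z = 1.25 the cross-section extends beyond the z = 0.25 cross-section by about 1.34 mm².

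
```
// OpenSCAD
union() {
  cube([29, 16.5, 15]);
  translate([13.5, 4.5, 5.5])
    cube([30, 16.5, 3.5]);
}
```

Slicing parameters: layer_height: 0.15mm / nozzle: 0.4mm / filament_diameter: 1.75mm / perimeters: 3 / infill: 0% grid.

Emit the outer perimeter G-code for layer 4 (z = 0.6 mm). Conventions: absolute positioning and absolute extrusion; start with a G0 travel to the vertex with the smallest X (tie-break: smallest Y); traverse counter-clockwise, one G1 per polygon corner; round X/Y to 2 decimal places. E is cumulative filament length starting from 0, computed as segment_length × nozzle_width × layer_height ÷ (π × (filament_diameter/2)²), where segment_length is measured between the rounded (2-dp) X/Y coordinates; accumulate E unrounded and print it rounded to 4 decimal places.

At z = 0.6 mm: the cube (footprint 29×16.5) is included at this height; the cube at (13.5, 4.5) is absent (z outside [5.5, 9]); Combining (union): only the 29×16.5 cube is present, so the union is just that shape — 1 connected region. The outline is a single polygon with 4 vertices. Extrusion per mm of travel: 0.4 × 0.15 / (π × 0.875²) = 0.024945. Accumulating E over each segment gives final E = 2.2700.

G0 X0.00 Y0.00 Z0.60
G1 X29.00 Y0.00 E0.7234
G1 X29.00 Y16.50 E1.1350
G1 X0.00 Y16.50 E1.8584
G1 X0.00 Y0.00 E2.2700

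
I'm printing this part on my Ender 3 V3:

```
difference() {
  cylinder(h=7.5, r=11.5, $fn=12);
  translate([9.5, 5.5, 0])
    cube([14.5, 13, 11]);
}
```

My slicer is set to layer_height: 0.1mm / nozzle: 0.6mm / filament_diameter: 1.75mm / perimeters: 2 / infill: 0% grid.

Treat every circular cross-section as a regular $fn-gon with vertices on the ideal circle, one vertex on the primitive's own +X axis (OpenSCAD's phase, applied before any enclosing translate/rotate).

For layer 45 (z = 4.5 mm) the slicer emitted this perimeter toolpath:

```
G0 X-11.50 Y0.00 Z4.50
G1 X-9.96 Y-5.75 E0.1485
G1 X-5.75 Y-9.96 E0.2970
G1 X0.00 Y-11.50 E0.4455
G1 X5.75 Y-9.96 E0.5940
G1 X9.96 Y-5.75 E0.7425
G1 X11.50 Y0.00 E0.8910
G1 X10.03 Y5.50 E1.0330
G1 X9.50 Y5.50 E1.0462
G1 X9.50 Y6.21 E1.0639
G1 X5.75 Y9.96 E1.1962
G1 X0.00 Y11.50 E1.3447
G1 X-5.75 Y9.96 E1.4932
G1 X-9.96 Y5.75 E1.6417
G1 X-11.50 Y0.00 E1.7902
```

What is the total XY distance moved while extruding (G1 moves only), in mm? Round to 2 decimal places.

Sum the Euclidean lengths of each G1 segment: total = 71.77 mm.

71.77 mm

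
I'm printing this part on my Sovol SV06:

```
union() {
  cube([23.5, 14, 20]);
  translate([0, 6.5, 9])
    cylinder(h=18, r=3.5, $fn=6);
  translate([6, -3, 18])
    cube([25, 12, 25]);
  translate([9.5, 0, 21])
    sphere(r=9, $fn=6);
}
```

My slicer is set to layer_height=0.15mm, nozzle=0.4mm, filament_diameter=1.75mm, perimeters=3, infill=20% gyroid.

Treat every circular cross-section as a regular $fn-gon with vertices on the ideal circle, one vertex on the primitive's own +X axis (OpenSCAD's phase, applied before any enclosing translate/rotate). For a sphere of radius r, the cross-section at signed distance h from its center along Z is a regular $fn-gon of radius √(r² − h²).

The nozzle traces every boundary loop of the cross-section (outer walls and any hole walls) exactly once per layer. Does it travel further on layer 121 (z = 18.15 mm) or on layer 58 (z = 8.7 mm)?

layer 121 (z = 18.15 mm)

Layer 121 (z = 18.15): the 23.5×14 cube contributes its full rectangle (perimeter 75.00 mm); the r=3.5 cylinder at (0, 6.5) contributes a regular 6-gon of circumradius 3.5 (perimeter = 2·6·3.500·sin(180°/6) = 21.00 mm); the 25×12 cube at (6, -3) contributes its full rectangle (perimeter 74.00 mm); the r=9 sphere at (9.5, 0) slices to a regular 6-gon of circumradius 8.537 (√(r²−h²) with h=2.85 from center) (perimeter = 2·6·8.537·sin(180°/6) = 51.22 mm); Combining (union): the regions partially overlap (shared area 301.60 mm²), so the edge portions inside another operand are dropped and the merged outline is re-measured after clipping — boundary = 104.24 mm. So its perimeter = 104.24 mm. Layer 58 (z = 8.7): the cube is present — its section is the full 23.5×14 rectangle (perimeter 75.00 mm); the cylinder at (0, 6.5) is not intersected at this z (z outside [9, 27]); the cube at (6, -3) is not intersected at this z (z outside [18, 43]); the sphere at (9.5, 0) is not intersected at this z (|z−center|=12.300 > r=9); Merging all regions: only the 23.5×14 cube is present, so the union is just that shape — boundary = 75.00 mm. So its perimeter = 75.00 mm. Layer 121 is larger (104.24 vs 75.00 mm).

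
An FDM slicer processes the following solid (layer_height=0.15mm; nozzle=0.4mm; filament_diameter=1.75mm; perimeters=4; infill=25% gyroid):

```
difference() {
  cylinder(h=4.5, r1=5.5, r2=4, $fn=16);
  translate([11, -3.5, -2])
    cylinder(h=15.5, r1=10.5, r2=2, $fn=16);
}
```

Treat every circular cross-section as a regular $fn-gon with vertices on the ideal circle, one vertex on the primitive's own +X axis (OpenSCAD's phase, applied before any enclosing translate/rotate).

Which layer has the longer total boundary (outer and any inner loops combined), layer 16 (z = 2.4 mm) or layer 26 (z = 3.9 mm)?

layer 16 (z = 2.4 mm)

Layer 16 (z = 2.4): the cone: at t=0.533 of its height the radius interpolates to r₁+(r₂−r₁)t = 4.700, giving a regular 16-gon of that circumradius (perimeter = 2·16·4.700·sin(180°/16) = 29.34 mm); the cone at (11, -3.5): at t=0.284 of its height the radius interpolates to r₁+(r₂−r₁)t = 8.087, giving a regular 16-gon of that circumradius (perimeter = 2·16·8.087·sin(180°/16) = 50.49 mm); After the difference (first − rest): starting from the cone, the cone at (11, -3.5) partially overlaps it — only the 3.56 mm² overlap (of its 200.22 mm²) is removed, clipping the outline — boundary = 29.12 mm. So its perimeter = 29.12 mm. Layer 26 (z = 3.9): the cone contributes a regular 16-gon of circumradius 4.200 (interpolated between r1=5.5 and r2=4 at t=0.867) (perimeter = 2·16·4.200·sin(180°/16) = 26.22 mm); the cone at (11, -3.5) (r1=10.5→r2=2) has section circumradius 7.265 here — a regular 16-gon (perimeter = 2·16·7.265·sin(180°/16) = 45.35 mm); Taking the first minus the rest: starting from the cone, the cone at (11, -3.5) misses the remaining region (no effect) — boundary = 26.22 mm. So its perimeter = 26.22 mm. Layer 16 is larger (29.12 vs 26.22 mm).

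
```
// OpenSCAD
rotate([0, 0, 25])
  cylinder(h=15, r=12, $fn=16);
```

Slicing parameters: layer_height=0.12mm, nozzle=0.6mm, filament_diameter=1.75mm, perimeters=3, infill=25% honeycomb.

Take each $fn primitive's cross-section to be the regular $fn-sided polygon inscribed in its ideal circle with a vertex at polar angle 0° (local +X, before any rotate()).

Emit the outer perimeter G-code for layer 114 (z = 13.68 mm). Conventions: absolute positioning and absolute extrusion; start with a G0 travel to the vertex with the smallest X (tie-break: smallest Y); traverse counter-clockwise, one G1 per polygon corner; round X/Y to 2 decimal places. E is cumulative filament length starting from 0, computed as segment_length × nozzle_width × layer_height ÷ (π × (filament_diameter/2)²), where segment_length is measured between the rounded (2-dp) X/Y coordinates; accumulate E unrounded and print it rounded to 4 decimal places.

G0 X-11.99 Y-0.52 Z13.68
G1 X-10.88 Y-5.07 E0.1402
G1 X-8.11 Y-8.85 E0.2805
G1 X-4.10 Y-11.28 E0.4208
G1 X0.52 Y-11.99 E0.5607
G1 X5.07 Y-10.88 E0.7009
G1 X8.85 Y-8.11 E0.8412
G1 X11.28 Y-4.10 E0.9816
G1 X11.99 Y0.52 E1.1215
G1 X10.88 Y5.07 E1.2617
G1 X8.11 Y8.85 E1.4020
G1 X4.10 Y11.28 E1.5423
G1 X-0.52 Y11.99 E1.6822
G1 X-5.07 Y10.88 E1.8224
G1 X-8.85 Y8.11 E1.9627
G1 X-11.28 Y4.10 E2.1031
G1 X-11.99 Y-0.52 E2.2430

At z = 13.68 mm: the cylinder: section is a regular 16-gon, circumradius r=12; (whole slice rotated 25° about Z — lengths, areas and connectivity unchanged). The outline is a single polygon with 16 vertices. Extrusion per mm of travel: 0.6 × 0.12 / (π × 0.875²) = 0.029934. Accumulating E over each segment gives final E = 2.2430.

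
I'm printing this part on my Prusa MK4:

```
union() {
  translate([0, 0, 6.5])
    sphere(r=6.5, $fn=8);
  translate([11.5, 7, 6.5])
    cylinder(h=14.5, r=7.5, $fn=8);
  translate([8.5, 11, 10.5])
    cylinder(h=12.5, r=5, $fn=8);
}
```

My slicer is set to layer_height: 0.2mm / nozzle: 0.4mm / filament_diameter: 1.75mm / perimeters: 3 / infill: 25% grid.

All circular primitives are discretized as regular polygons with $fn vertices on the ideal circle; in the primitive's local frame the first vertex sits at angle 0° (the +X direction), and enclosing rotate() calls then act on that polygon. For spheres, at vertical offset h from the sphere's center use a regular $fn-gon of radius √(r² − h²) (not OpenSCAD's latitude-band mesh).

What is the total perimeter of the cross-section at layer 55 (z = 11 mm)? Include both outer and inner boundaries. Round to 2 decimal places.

78.59 mm

At z = 11 mm: the r=6.5 sphere slices to a regular 8-gon of circumradius 4.690 (√(r²−h²) with h=4.5 from center) (perimeter = 2·8·4.690·sin(180°/8) = 28.72 mm); the cylinder at (11.5, 7): section is a regular 8-gon, circumradius r=7.5 (perimeter = 2·8·7.500·sin(180°/8) = 45.92 mm); the r=5 cylinder at (8.5, 11) contributes a regular 8-gon of circumradius 5 (perimeter = 2·8·5.000·sin(180°/8) = 30.61 mm); Taking the union: the regions partially overlap (shared area 50.02 mm²), so the edge portions inside another operand are dropped and the merged outline is re-measured after clipping — boundary = 78.59 mm. Overall, the cross-section has 2 separate islands. Total boundary length (outer) = 78.59 mm.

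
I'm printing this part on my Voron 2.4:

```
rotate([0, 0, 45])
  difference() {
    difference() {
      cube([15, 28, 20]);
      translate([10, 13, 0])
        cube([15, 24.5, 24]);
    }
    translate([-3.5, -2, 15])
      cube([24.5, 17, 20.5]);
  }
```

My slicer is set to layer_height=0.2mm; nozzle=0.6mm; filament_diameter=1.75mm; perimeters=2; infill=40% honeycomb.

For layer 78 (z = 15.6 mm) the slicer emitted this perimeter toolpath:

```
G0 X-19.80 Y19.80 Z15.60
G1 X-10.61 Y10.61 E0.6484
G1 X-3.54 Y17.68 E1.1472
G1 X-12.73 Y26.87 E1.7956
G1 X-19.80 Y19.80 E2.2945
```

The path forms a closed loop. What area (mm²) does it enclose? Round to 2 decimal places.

129.95 mm²

Apply the shoelace formula to the sequence of (X, Y) vertices; enclosed area = 129.95 mm².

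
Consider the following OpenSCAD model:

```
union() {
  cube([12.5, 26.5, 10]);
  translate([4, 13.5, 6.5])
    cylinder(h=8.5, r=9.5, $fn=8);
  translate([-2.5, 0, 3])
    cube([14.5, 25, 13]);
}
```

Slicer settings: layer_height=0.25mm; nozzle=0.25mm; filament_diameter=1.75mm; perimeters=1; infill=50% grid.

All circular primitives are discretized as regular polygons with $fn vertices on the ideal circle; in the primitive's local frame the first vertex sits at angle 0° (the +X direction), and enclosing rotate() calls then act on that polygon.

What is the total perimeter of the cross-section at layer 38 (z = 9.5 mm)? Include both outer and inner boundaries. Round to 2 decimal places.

84.80 mm

At z = 9.5 mm: the cube is present — its section is the full 12.5×26.5 rectangle (perimeter 78.00 mm); the cylinder at (4, 13.5): section is a regular 8-gon, circumradius r=9.5 (perimeter = 2·8·9.500·sin(180°/8) = 58.17 mm); the cube at (-2.5, 0) is present — its section is the full 14.5×25 rectangle (perimeter 79.00 mm); Merging all regions: the regions partially overlap (shared area 531.22 mm²), so the edge portions inside another operand are dropped and the merged outline is re-measured after clipping — boundary = 84.80 mm. Overall, the cross-section is a single solid region. Total boundary length (outer) = 84.80 mm.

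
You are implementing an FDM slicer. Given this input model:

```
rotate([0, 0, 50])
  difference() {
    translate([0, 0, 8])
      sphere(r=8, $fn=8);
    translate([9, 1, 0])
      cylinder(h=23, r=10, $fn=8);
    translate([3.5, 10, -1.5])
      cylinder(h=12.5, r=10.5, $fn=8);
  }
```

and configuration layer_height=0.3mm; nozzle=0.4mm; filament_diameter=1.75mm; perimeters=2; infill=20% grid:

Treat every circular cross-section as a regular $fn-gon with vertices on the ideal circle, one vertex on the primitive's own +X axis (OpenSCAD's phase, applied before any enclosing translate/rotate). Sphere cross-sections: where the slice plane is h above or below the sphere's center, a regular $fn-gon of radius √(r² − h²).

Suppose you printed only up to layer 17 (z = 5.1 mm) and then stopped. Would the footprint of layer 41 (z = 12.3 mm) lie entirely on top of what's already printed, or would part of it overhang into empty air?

part overhangs

Compare the two slices. At z = 5.1: the r=8 sphere contributes a regular 8-gon of circumradius √(8²−2.9²) = 7.456 (area = (8/2)·7.456²·sin(360°/8) = 157.23 mm²); the cylinder at (9, 1): section is a regular 8-gon, circumradius r=10 (area = (8/2)·10.000²·sin(360°/8) = 282.84 mm²); the r=10.5 cylinder at (3.5, 10) gives a regular 8-gon of circumradius 10.5 (constant along its height) (area = (8/2)·10.500²·sin(360°/8) = 311.83 mm²); Taking the first minus the rest: starting from the r=8 sphere (157.23 mm²), the r=10 cylinder at (9, 1) partially overlaps it — only the 71.54 mm² overlap (of its 282.84 mm²) is removed, clipping the outline; the r=10.5 cylinder at (3.5, 10) partially overlaps it — only the 22.84 mm² overlap (of its 311.83 mm²) is removed, clipping the outline — area = 62.85 mm²; (whole slice rotated 50° about Z — lengths, areas and connectivity unchanged). At z = 12.3: the sphere: section is a regular 8-gon, circumradius = √(r²−h²) = √(8²−4.3²) = 6.746 (area = (8/2)·6.746²·sin(360°/8) = 128.72 mm²); the r=10 cylinder at (9, 1) contributes a regular 8-gon of circumradius 10 (area = (8/2)·10.000²·sin(360°/8) = 282.84 mm²); the cylinder at (3.5, 10) is absent (z outside [-1.5, 11]); Subtracting the remaining from the first: starting from the r=8 sphere (128.72 mm²), the r=10 cylinder at (9, 1) partially overlaps it — only the 59.79 mm² overlap (of its 282.84 mm²) is removed, clipping the outline — area = 68.93 mm²; (rotated 50° about Z; rotation is an isometry so areas/perimeters/island counts are preserved). Checking containment: at z = 12.3 the cross-section extends beyond the z = 5.1 cross-section by about 18.40 mm².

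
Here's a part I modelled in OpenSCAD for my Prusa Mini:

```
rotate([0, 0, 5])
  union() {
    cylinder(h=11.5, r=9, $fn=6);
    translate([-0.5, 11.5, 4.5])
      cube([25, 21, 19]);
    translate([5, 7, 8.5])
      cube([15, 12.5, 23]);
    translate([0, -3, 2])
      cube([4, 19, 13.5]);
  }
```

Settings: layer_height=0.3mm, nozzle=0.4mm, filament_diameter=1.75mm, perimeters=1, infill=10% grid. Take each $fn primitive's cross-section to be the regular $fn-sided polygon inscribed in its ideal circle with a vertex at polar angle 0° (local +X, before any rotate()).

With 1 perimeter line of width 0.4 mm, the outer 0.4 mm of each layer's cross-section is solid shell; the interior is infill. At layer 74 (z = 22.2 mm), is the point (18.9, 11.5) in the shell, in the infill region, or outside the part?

shell

At z = 22.2 mm: the cylinder does not reach this height (z outside [0, 11.5]); the 25×21 cube at (-0.5, 11.5) contributes its full rectangle; the cube at (5, 7) is present — its section is the full 15×12.5 rectangle; the cube at (0, -3) is not intersected at this z (z outside [2, 15.5]); Taking the union: the regions partially overlap (shared area 120.00 mm²), so overlapping operands fuse into one piece — 1 connected region; (whole slice rotated 5° about Z — lengths, areas and connectivity unchanged). Overall, the cross-section is a single solid region. Undo the 5° rotation: the query point maps to (19.830, 9.809) in the un-rotated model frame. The nearest boundary edge runs (20.00, 11.50)→(20.00, 7.00); distance from the point to it = 0.17 mm. The point is inside the cross-section, 0.17 mm from the nearest boundary — within the 0.4 mm shell band (1 × 0.4).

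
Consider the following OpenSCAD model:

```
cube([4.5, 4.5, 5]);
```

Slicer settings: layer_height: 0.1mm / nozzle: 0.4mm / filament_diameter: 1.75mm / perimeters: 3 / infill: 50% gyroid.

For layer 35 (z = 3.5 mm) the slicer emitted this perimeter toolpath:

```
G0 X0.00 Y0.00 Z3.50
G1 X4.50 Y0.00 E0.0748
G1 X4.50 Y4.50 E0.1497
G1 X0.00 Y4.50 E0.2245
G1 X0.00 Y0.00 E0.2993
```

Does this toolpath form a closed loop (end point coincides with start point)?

yes

Start point (G0): (0.00, 0.00). End point (last G1): the path returns to the start — closed.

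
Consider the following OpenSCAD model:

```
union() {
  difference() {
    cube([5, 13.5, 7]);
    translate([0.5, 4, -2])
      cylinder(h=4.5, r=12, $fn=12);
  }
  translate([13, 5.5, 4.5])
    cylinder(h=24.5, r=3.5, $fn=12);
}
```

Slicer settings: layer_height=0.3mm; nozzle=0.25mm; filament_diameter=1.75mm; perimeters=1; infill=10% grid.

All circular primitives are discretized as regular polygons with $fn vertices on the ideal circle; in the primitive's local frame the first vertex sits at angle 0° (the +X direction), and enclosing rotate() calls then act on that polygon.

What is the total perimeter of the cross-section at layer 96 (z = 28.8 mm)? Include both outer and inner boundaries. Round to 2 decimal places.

At z = 28.8 mm: the cube does not reach this height (z outside [0, 7]); the cylinder at (0.5, 4) is absent (z outside [-2, 2.5]); Taking the first minus the rest: the first operand is absent here, so nothing remains; the r=3.5 cylinder at (13, 5.5) gives a regular 12-gon of circumradius 3.5 (constant along its height) (perimeter = 2·12·3.500·sin(180°/12) = 21.74 mm); Merging all regions: only the r=3.5 cylinder at (13, 5.5) is present, so the union is just that shape — boundary = 21.74 mm. Overall, the cross-section is a single solid region. Total boundary length (outer) = 21.74 mm.

21.74 mm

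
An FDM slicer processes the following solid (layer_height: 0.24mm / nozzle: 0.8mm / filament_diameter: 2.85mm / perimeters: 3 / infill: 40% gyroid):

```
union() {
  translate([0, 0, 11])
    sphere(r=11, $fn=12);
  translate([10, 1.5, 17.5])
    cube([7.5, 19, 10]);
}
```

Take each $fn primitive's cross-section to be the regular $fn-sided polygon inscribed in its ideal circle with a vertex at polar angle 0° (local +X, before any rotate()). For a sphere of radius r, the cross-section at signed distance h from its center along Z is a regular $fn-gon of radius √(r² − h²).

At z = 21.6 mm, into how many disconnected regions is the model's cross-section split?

2

At z = 21.6 mm: the r=11 sphere slices to a regular 12-gon of circumradius 2.939 (√(r²−h²) with h=10.6 from center); the cube at (10, 1.5) (footprint 7.5×19) is included at this height; Taking the union: the 2 present regions are separate (no shared area or edge), so areas and boundary lengths simply add and each stays a separate island — 2 connected regions. The result has 2 disconnected regions.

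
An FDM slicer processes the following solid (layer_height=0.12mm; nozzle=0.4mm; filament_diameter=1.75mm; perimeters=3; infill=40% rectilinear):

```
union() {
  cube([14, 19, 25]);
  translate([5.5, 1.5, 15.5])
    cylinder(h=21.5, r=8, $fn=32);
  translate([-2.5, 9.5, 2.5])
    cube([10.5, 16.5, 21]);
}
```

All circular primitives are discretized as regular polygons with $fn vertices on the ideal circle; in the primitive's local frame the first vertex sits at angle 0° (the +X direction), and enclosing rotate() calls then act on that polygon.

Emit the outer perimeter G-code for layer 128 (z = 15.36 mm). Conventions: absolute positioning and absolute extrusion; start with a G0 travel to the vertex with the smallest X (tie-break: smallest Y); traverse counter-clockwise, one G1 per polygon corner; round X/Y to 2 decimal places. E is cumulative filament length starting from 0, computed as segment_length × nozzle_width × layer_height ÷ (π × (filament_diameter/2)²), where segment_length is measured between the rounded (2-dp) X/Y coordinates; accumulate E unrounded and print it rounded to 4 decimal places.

G0 X-2.50 Y9.50 Z15.36
G1 X0.00 Y9.50 E0.0499
G1 X0.00 Y0.00 E0.2395
G1 X14.00 Y0.00 E0.5189
G1 X14.00 Y19.00 E0.8980
G1 X8.00 Y19.00 E1.0178
G1 X8.00 Y26.00 E1.1575
G1 X-2.50 Y26.00 E1.3670
G1 X-2.50 Y9.50 E1.6963

At z = 15.36 mm: the cube (footprint 14×19) is included at this height; the cylinder at (5.5, 1.5) is not intersected at this z (z outside [15.5, 37]); the cube at (-2.5, 9.5) is present — its section is the full 10.5×16.5 rectangle; Taking the union: the regions partially overlap (shared area 76.00 mm²), so overlapping operands fuse into one piece — 1 connected region. The outline is a single polygon with 8 vertices. Extrusion per mm of travel: 0.4 × 0.12 / (π × 0.875²) = 0.019956. Accumulating E over each segment gives final E = 1.6963.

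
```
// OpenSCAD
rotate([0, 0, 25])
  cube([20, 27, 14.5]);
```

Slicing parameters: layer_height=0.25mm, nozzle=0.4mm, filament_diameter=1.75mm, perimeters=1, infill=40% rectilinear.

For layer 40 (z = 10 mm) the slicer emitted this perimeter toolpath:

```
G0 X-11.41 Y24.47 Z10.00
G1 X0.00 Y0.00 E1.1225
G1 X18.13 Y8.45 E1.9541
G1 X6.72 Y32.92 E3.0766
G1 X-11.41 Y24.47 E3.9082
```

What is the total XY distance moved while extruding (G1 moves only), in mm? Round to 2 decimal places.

94.00 mm

Sum the Euclidean lengths of each G1 segment: total = 94.00 mm.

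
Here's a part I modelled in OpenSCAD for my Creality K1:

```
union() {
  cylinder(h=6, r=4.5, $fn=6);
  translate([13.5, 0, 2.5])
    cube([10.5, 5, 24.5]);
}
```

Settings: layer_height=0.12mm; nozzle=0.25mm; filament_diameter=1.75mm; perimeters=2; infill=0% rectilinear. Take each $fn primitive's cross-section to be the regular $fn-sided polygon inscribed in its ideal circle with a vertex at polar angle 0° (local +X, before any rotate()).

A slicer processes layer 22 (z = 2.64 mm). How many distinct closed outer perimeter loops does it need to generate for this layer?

At z = 2.64 mm: the r=4.5 cylinder gives a regular 6-gon of circumradius 4.5 (constant along its height); the 10.5×5 cube at (13.5, 0) contributes its full rectangle; Combining (union): the 2 present regions are separate (no shared area or edge), so areas and boundary lengths simply add and each stays a separate island — 2 connected regions. The result has 2 disconnected regions.

2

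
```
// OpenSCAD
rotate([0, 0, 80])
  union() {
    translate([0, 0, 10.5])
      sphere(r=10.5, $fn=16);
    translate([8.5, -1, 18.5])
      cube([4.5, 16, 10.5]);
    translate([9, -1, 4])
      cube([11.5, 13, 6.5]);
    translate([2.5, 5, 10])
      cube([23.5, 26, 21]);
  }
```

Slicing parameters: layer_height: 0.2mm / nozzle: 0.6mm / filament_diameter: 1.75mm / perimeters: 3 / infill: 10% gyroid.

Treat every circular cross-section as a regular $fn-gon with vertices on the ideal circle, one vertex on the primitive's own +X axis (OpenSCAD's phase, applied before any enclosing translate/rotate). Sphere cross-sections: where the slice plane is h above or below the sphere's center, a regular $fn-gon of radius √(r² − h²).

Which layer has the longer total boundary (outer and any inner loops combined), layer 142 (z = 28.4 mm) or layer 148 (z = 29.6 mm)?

Layer 142 (z = 28.4): the sphere is absent (|z−center|=17.900 > r=10.5); the cube at (8.5, -1) is present — its section is the full 4.5×16 rectangle (perimeter 41.00 mm); the cube at (9, -1) is not intersected at this z (z outside [4, 10.5]); the cube at (2.5, 5) is present — its section is the full 23.5×26 rectangle (perimeter 99.00 mm); Taking the union: the regions partially overlap (shared area 45.00 mm²), so the edge portions inside another operand are dropped and the merged outline is re-measured after clipping — boundary = 111.00 mm; (whole slice rotated 80° about Z — lengths, areas and connectivity unchanged). So its perimeter = 111.00 mm. Layer 148 (z = 29.6): the sphere is absent (|z−center|=19.100 > r=10.5); the cube at (8.5, -1) does not reach this height (z outside [18.5, 29]); the cube at (9, -1) is not intersected at this z (z outside [4, 10.5]); the cube at (2.5, 5) is present — its section is the full 23.5×26 rectangle (perimeter 99.00 mm); Combining (union): only the 23.5×26 cube at (2.5, 5) is present, so the union is just that shape — boundary = 99.00 mm; (rotated 80° about Z; rotation is an isometry so areas/perimeters/island counts are preserved). So its perimeter = 99.00 mm. Layer 142 is larger (111.00 vs 99.00 mm).

layer 142 (z = 28.4 mm)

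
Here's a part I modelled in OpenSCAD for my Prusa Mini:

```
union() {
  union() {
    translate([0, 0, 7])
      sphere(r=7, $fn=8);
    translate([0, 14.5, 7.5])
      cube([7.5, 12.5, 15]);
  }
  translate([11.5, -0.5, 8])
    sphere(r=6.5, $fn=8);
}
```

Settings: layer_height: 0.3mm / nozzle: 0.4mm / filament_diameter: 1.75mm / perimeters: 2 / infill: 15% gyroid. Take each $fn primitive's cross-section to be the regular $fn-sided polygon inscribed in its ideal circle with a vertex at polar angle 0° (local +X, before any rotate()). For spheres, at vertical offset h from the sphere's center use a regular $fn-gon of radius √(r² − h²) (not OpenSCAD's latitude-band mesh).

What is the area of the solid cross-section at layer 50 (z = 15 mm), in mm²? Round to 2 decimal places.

At z = 15 mm: the sphere is absent (|z−center|=8.000 > r=7); the cube at (0, 14.5) is present — its section is the full 7.5×12.5 rectangle (area 93.75 mm²); Taking the union: only the 7.5×12.5 cube at (0, 14.5) is present, so the union is just that shape — area = 93.75 mm²; the sphere at (11.5, -0.5) does not reach this height (|z−center|=7.000 > r=6.5); Merging all regions: only the result so far is present, so the union is just that shape — area = 93.75 mm². Overall, the cross-section is a single solid region. Net area = 93.75 mm².

93.75 mm²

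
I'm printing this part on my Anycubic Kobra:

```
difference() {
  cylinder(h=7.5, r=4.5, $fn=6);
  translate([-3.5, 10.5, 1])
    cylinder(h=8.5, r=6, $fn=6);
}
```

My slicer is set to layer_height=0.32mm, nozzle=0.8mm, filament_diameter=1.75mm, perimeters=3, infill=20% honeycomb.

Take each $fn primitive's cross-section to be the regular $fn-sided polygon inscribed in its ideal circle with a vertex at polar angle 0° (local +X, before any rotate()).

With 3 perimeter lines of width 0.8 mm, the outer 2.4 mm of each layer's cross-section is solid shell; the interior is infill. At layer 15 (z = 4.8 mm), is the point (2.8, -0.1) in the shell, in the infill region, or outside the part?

At z = 4.8 mm: the r=4.5 cylinder contributes a regular 6-gon of circumradius 4.5; the cylinder at (-3.5, 10.5): section is a regular 6-gon, circumradius r=6; Taking the first minus the rest: starting from the r=4.5 cylinder, the r=6 cylinder at (-3.5, 10.5) misses the remaining region (no effect) — 1 connected region. Overall, the cross-section is a single solid region. The nearest boundary edge runs (4.50, 0.00)→(2.25, -3.90); distance from the point to it = 1.42 mm. The point is inside the cross-section, 1.42 mm from the nearest boundary — within the 2.4 mm shell band (3 × 0.8).

shell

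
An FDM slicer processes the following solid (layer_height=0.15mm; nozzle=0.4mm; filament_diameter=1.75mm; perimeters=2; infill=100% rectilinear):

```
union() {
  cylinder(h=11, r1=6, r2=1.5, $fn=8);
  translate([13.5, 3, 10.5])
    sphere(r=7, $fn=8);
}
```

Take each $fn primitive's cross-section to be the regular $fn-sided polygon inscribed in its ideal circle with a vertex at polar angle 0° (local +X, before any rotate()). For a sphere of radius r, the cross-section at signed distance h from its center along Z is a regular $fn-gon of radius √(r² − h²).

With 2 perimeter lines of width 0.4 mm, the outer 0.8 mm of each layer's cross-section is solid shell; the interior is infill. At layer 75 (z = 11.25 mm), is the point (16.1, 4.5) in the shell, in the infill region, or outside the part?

infill

At z = 11.25 mm: the cone does not reach this height (z outside [0, 11]); the r=7 sphere at (13.5, 3) slices to a regular 8-gon of circumradius 6.960 (√(r²−h²) with h=0.75 from center); Merging all regions: only the r=7 sphere at (13.5, 3) is present, so the union is just that shape — 1 connected region. Overall, the cross-section is a single solid region. The nearest boundary edge runs (20.46, 3.00)→(18.42, 7.92); distance from the point to it = 3.45 mm. The point is inside the cross-section and 3.45 mm from the nearest boundary — more than the 0.8 mm shell width (2 × 0.4), so it's in the infill interior.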